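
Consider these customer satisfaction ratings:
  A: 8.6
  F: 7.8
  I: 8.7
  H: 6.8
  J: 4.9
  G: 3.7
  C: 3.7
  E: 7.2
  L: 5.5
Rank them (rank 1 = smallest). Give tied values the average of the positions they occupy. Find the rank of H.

Sorted (ascending): 3.7, 3.7, 4.9, 5.5, 6.8, 7.2, 7.8, 8.6, 8.7
The 2 values of 3.7 occupy positions 1–2 → average rank (1+2)/2 = 1.5.
H has value 6.8 → rank 5.

5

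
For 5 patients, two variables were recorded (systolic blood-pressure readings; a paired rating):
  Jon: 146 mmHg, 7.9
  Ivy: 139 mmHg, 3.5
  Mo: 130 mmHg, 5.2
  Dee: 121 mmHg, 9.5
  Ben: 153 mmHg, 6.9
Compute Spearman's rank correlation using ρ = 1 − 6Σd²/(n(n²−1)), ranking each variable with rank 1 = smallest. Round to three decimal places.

Ranks of variable 1: 4, 3, 2, 1, 5
Ranks of variable 2: 4, 1, 2, 5, 3
d = r₁ − r₂: 0, 2, 0, -4, 2
d²: 0, 4, 0, 16, 4; Σd² = 24
ρ = 1 − 6·24/(5·24) = 1 − 144/120 = -0.200

-0.200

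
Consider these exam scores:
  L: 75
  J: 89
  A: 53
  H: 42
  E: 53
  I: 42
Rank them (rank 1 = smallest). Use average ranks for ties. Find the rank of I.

1.5

Sorted (ascending): 42, 42, 53, 53, 75, 89
The 2 values of 42 occupy positions 1–2 → average rank (1+2)/2 = 1.5.
The 2 values of 53 occupy positions 3–4 → average rank (3+4)/2 = 3.5.
I has value 42 → rank 1.5.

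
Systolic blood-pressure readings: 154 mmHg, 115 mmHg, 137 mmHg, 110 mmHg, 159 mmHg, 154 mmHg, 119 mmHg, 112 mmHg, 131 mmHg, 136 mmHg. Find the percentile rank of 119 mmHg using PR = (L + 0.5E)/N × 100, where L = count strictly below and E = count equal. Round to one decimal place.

N = 10.
Strictly below 119: 3. Equal to 119: 1.
PR = (3 + 0.5·1)/10 × 100 = 35.0

35.0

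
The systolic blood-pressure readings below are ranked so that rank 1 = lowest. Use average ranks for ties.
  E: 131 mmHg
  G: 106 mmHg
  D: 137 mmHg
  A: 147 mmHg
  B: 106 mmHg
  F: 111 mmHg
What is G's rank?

1.5

Sorted (ascending): 106, 106, 111, 131, 137, 147
The 2 values of 106 occupy positions 1–2 → average rank (1+2)/2 = 1.5.
G has value 106 mmHg → rank 1.5.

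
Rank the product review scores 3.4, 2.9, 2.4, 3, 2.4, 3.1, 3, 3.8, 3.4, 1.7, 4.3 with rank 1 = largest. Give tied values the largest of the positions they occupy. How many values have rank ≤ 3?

2

Sorted (descending): 4.3, 3.8, 3.4, 3.4, 3.1, 3, 3, 2.9, 2.4, 2.4, 1.7
The 2 values of 3.4 occupy positions 3–4 → each gets rank 4.
The 2 values of 3 occupy positions 6–7 → each gets rank 7.
The 2 values of 2.4 occupy positions 9–10 → each gets rank 10.
Ranks ≤ 3: {1, 2} → 2 values.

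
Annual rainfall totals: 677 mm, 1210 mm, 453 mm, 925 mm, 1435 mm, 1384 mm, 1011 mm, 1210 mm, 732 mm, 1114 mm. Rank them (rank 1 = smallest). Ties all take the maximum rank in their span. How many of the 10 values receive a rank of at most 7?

Sorted (ascending): 453, 677, 732, 925, 1011, 1114, 1210, 1210, 1384, 1435
The 2 values of 1210 occupy positions 7–8 → each gets rank 8.
Ranks ≤ 7: {1, 2, 3, 4, 5, 6} → 6 values.

6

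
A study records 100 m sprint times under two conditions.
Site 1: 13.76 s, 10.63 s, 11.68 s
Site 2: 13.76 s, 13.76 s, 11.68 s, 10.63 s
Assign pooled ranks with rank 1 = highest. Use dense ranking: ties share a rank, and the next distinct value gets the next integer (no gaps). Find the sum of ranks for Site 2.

7

Sorted (descending): 13.76, 13.76, 13.76, 11.68, 11.68, 10.63, 10.63
The 3 values of 13.76 share dense rank 1.
The 2 values of 11.68 share dense rank 2.
The 2 values of 10.63 share dense rank 3.
Site 2 values → pooled ranks: 13.76→1, 13.76→1, 11.68→2, 10.63→3
Rank sum = 1 + 1 + 2 + 3 = 7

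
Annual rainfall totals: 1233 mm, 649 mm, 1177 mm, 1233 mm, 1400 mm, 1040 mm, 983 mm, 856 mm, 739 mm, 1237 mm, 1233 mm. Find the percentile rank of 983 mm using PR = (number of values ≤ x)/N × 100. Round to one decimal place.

N = 11.
Strictly below 983: 3. Equal to 983: 1.
PR = 4/11 × 100 = 36.4

36.4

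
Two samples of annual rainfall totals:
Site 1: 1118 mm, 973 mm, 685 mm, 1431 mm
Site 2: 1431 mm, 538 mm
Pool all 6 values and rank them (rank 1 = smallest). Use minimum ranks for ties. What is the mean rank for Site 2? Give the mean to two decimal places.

3.00

Sorted (ascending): 538, 685, 973, 1118, 1431, 1431
The 2 values of 1431 occupy positions 5–6 → each gets rank 5.
Site 2 values → pooled ranks: 1431→5, 538→1
Mean rank = (5 + 1) / 2 = 3.00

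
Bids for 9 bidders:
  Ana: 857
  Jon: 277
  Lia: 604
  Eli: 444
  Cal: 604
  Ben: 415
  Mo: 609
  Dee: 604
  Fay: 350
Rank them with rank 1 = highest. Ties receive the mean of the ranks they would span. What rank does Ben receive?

7

Sorted (descending): 857, 609, 604, 604, 604, 444, 415, 350, 277
The 3 values of 604 occupy positions 3–5 → average rank 4.
Ben has value 415 → rank 7.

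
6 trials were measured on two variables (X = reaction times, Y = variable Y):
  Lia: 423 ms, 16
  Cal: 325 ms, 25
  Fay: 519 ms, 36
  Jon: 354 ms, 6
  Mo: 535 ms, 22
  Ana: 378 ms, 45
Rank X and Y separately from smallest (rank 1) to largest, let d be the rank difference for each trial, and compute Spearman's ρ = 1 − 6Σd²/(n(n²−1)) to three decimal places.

Ranks of variable 1: 4, 1, 5, 2, 6, 3
Ranks of variable 2: 2, 4, 5, 1, 3, 6
d = r₁ − r₂: 2, -3, 0, 1, 3, -3
d²: 4, 9, 0, 1, 9, 9; Σd² = 32
ρ = 1 − 6·32/(6·35) = 1 − 192/210 = 0.086

0.086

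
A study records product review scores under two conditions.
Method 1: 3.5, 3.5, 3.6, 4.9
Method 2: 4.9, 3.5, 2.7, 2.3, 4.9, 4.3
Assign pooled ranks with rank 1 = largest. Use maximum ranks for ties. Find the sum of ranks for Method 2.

37

Sorted (descending): 4.9, 4.9, 4.9, 4.3, 3.6, 3.5, 3.5, 3.5, 2.7, 2.3
The 3 values of 4.9 occupy positions 1–3 → each gets rank 3.
The 3 values of 3.5 occupy positions 6–8 → each gets rank 8.
Method 2 values → pooled ranks: 4.9→3, 3.5→8, 2.7→9, 2.3→10, 4.9→3, 4.3→4
Rank sum = 3 + 8 + 9 + 10 + 3 + 4 = 37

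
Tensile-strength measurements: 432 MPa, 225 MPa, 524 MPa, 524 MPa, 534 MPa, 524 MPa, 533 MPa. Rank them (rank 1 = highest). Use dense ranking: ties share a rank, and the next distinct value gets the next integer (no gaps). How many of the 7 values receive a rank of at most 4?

6

Sorted (descending): 534, 533, 524, 524, 524, 432, 225
The 3 values of 524 share dense rank 3.
Remaining distinct values take the next consecutive integers.
Ranks ≤ 4: {1, 2, 3, 3, 3, 4} → 6 values.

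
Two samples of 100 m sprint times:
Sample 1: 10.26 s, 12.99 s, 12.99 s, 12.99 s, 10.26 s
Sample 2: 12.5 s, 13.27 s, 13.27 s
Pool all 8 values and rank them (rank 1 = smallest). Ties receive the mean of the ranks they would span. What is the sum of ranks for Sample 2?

Sorted (ascending): 10.26, 10.26, 12.5, 12.99, 12.99, 12.99, 13.27, 13.27
The 2 values of 10.26 occupy positions 1–2 → average rank (1+2)/2 = 1.5.
The 3 values of 12.99 occupy positions 4–6 → average rank 5.
The 2 values of 13.27 occupy positions 7–8 → average rank (7+8)/2 = 7.5.
Sample 2 values → pooled ranks: 12.5→3, 13.27→7.5, 13.27→7.5
Rank sum = 3 + 7.5 + 7.5 = 18

18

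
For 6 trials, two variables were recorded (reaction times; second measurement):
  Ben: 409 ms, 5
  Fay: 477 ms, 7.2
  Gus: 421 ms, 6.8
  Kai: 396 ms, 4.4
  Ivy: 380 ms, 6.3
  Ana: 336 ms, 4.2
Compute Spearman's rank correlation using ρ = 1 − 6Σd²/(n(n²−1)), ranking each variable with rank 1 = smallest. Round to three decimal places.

Ranks of variable 1: 4, 6, 5, 3, 2, 1
Ranks of variable 2: 3, 6, 5, 2, 4, 1
d = r₁ − r₂: 1, 0, 0, 1, -2, 0
d²: 1, 0, 0, 1, 4, 0; Σd² = 6
ρ = 1 − 6·6/(6·35) = 1 − 36/210 = 0.829

0.829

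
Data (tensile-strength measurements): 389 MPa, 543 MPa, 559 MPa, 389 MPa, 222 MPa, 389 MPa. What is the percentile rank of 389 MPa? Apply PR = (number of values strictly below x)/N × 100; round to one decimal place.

16.7

N = 6.
Strictly below 389: 1. Equal to 389: 3.
PR = 1/6 × 100 = 16.7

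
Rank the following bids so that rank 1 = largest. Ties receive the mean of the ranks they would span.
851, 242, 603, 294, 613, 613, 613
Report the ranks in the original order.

1, 7, 5, 6, 3, 3, 3

Sorted (descending): 851, 613, 613, 613, 603, 294, 242
The 3 values of 613 occupy positions 2–4 → average rank 3.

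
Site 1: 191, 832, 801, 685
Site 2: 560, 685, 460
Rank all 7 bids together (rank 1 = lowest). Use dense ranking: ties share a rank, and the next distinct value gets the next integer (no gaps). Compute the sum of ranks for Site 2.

Sorted (ascending): 191, 460, 560, 685, 685, 801, 832
The 2 values of 685 share dense rank 4.
Remaining distinct values take the next consecutive integers.
Site 2 values → pooled ranks: 560→3, 685→4, 460→2
Rank sum = 3 + 4 + 2 = 9

9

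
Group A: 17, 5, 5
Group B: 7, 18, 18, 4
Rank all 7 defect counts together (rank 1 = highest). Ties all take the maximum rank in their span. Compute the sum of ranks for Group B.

Sorted (descending): 18, 18, 17, 7, 5, 5, 4
The 2 values of 18 occupy positions 1–2 → each gets rank 2.
The 2 values of 5 occupy positions 5–6 → each gets rank 6.
Group B values → pooled ranks: 7→4, 18→2, 18→2, 4→7
Rank sum = 4 + 2 + 2 + 7 = 15

15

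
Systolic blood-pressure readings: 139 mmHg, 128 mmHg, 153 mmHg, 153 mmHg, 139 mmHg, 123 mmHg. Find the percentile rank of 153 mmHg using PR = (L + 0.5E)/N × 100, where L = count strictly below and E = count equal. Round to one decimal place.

83.3

N = 6.
Strictly below 153: 4. Equal to 153: 2.
PR = (4 + 0.5·2)/6 × 100 = 83.3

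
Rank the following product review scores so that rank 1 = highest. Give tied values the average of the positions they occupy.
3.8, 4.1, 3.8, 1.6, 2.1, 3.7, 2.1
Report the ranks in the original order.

2.5, 1, 2.5, 7, 5.5, 4, 5.5

Sorted (descending): 4.1, 3.8, 3.8, 3.7, 2.1, 2.1, 1.6
The 2 values of 3.8 occupy positions 2–3 → average rank (2+3)/2 = 2.5.
The 2 values of 2.1 occupy positions 5–6 → average rank (5+6)/2 = 5.5.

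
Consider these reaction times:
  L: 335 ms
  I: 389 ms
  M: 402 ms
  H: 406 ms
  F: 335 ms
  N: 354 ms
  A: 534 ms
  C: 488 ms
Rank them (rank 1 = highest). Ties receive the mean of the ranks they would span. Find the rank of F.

7.5

Sorted (descending): 534, 488, 406, 402, 389, 354, 335, 335
The 2 values of 335 occupy positions 7–8 → average rank (7+8)/2 = 7.5.
F has value 335 ms → rank 7.5.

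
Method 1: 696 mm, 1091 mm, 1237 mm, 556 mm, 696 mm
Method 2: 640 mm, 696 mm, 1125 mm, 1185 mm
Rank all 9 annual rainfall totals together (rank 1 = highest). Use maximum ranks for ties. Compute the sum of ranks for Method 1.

28

Sorted (descending): 1237, 1185, 1125, 1091, 696, 696, 696, 640, 556
The 3 values of 696 occupy positions 5–7 → each gets rank 7.
Method 1 values → pooled ranks: 696→7, 1091→4, 1237→1, 556→9, 696→7
Rank sum = 7 + 4 + 1 + 9 + 7 = 28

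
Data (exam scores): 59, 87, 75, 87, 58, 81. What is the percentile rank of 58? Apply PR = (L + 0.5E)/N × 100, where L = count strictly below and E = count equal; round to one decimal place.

N = 6.
Strictly below 58: 0. Equal to 58: 1.
PR = (0 + 0.5·1)/6 × 100 = 8.3

8.3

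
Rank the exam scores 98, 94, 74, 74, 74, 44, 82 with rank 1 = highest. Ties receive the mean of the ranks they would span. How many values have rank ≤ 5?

Sorted (descending): 98, 94, 82, 74, 74, 74, 44
The 3 values of 74 occupy positions 4–6 → average rank 5.
Ranks ≤ 5: {1, 2, 3, 5, 5, 5} → 6 values.

6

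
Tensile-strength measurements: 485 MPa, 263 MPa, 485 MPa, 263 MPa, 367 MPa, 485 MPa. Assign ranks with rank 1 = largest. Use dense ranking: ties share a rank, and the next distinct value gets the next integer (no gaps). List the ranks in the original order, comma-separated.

1, 3, 1, 3, 2, 1

Sorted (descending): 485, 485, 485, 367, 263, 263
The 3 values of 485 share dense rank 1.
The 2 values of 263 share dense rank 3.
Remaining distinct values take the next consecutive integers.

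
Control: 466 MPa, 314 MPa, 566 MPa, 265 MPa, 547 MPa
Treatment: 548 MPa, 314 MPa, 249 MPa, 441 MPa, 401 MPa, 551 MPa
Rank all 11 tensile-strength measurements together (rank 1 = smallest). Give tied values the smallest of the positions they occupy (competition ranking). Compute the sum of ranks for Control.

Sorted (ascending): 249, 265, 314, 314, 401, 441, 466, 547, 548, 551, 566
The 2 values of 314 occupy positions 3–4 → each gets rank 3.
Control values → pooled ranks: 466→7, 314→3, 566→11, 265→2, 547→8
Rank sum = 7 + 3 + 11 + 2 + 8 = 31

31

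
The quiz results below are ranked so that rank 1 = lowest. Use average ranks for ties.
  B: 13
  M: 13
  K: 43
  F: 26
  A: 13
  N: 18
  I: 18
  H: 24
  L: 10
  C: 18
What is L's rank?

1

Sorted (ascending): 10, 13, 13, 13, 18, 18, 18, 24, 26, 43
The 3 values of 13 occupy positions 2–4 → average rank 3.
The 3 values of 18 occupy positions 5–7 → average rank 6.
L has value 10 → rank 1.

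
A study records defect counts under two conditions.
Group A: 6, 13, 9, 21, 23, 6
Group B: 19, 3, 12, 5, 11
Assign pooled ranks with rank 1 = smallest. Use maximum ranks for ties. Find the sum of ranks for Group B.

Sorted (ascending): 3, 5, 6, 6, 9, 11, 12, 13, 19, 21, 23
The 2 values of 6 occupy positions 3–4 → each gets rank 4.
Group B values → pooled ranks: 19→9, 3→1, 12→7, 5→2, 11→6
Rank sum = 9 + 1 + 7 + 2 + 6 = 25

25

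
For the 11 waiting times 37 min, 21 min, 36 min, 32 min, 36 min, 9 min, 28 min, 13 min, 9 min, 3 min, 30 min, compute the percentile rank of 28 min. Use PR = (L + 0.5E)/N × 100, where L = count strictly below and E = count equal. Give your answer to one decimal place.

N = 11.
Strictly below 28: 5. Equal to 28: 1.
PR = (5 + 0.5·1)/11 × 100 = 50.0

50.0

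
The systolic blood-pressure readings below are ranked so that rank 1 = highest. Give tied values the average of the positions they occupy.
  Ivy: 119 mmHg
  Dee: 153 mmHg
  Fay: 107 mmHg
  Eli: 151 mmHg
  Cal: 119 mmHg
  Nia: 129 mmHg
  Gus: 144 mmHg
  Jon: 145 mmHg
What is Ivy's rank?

6.5

Sorted (descending): 153, 151, 145, 144, 129, 119, 119, 107
The 2 values of 119 occupy positions 6–7 → average rank (6+7)/2 = 6.5.
Ivy has value 119 mmHg → rank 6.5.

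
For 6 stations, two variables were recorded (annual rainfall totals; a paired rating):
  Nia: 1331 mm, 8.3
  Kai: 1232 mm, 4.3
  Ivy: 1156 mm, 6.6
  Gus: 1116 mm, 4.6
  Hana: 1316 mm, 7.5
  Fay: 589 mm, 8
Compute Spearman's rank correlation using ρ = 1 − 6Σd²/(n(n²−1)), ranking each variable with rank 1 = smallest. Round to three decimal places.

0.257

Ranks of variable 1: 6, 4, 3, 2, 5, 1
Ranks of variable 2: 6, 1, 3, 2, 4, 5
d = r₁ − r₂: 0, 3, 0, 0, 1, -4
d²: 0, 9, 0, 0, 1, 16; Σd² = 26
ρ = 1 − 6·26/(6·35) = 1 − 156/210 = 0.257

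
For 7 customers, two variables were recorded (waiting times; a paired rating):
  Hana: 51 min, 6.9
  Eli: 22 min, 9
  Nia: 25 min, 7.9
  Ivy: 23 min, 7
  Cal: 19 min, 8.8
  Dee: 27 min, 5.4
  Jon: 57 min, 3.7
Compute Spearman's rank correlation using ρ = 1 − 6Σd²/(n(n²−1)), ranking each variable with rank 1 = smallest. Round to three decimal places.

Ranks of variable 1: 6, 2, 4, 3, 1, 5, 7
Ranks of variable 2: 3, 7, 5, 4, 6, 2, 1
d = r₁ − r₂: 3, -5, -1, -1, -5, 3, 6
d²: 9, 25, 1, 1, 25, 9, 36; Σd² = 106
ρ = 1 − 6·106/(7·48) = 1 − 636/336 = -0.893

-0.893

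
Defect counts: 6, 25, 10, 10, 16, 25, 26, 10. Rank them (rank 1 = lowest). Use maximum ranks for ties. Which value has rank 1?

Sorted (ascending): 6, 10, 10, 10, 16, 25, 25, 26
The 3 values of 10 occupy positions 2–4 → each gets rank 4.
The 2 values of 25 occupy positions 6–7 → each gets rank 7.
Rank 1 → value 6.

6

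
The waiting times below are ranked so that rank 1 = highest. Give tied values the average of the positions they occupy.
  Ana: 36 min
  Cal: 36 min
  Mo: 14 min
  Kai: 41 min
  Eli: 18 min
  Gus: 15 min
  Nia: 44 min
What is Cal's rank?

Sorted (descending): 44, 41, 36, 36, 18, 15, 14
The 2 values of 36 occupy positions 3–4 → average rank (3+4)/2 = 3.5.
Cal has value 36 min → rank 3.5.

3.5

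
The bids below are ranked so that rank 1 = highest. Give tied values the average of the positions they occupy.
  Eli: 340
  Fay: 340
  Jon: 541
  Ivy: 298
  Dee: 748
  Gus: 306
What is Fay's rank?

3.5

Sorted (descending): 748, 541, 340, 340, 306, 298
The 2 values of 340 occupy positions 3–4 → average rank (3+4)/2 = 3.5.
Fay has value 340 → rank 3.5.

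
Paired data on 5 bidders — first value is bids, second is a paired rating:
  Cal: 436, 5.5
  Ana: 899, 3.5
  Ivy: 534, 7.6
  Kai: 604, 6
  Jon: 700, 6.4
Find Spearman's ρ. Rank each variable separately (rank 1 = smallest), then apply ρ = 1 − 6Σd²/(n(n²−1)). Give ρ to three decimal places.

Ranks of variable 1: 1, 5, 2, 3, 4
Ranks of variable 2: 2, 1, 5, 3, 4
d = r₁ − r₂: -1, 4, -3, 0, 0
d²: 1, 16, 9, 0, 0; Σd² = 26
ρ = 1 − 6·26/(5·24) = 1 − 156/120 = -0.300

-0.300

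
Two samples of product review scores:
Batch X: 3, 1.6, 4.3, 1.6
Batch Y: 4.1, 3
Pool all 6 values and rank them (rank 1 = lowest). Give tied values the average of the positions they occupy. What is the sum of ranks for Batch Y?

Sorted (ascending): 1.6, 1.6, 3, 3, 4.1, 4.3
The 2 values of 1.6 occupy positions 1–2 → average rank (1+2)/2 = 1.5.
The 2 values of 3 occupy positions 3–4 → average rank (3+4)/2 = 3.5.
Batch Y values → pooled ranks: 4.1→5, 3→3.5
Rank sum = 5 + 3.5 = 8.5

8.5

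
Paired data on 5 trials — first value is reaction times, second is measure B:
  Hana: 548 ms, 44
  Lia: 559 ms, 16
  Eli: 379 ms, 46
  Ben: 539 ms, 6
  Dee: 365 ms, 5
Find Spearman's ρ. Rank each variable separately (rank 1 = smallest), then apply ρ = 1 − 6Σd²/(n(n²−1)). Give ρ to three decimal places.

0.300

Ranks of variable 1: 4, 5, 2, 3, 1
Ranks of variable 2: 4, 3, 5, 2, 1
d = r₁ − r₂: 0, 2, -3, 1, 0
d²: 0, 4, 9, 1, 0; Σd² = 14
ρ = 1 − 6·14/(5·24) = 1 − 84/120 = 0.300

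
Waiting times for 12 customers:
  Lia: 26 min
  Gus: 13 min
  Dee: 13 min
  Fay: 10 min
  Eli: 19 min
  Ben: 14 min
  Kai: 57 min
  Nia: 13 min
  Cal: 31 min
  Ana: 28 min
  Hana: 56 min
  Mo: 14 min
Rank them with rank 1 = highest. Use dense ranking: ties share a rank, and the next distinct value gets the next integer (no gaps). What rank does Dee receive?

Sorted (descending): 57, 56, 31, 28, 26, 19, 14, 14, 13, 13, 13, 10
The 2 values of 14 share dense rank 7.
The 3 values of 13 share dense rank 8.
Remaining distinct values take the next consecutive integers.
Dee has value 13 min → rank 8.

8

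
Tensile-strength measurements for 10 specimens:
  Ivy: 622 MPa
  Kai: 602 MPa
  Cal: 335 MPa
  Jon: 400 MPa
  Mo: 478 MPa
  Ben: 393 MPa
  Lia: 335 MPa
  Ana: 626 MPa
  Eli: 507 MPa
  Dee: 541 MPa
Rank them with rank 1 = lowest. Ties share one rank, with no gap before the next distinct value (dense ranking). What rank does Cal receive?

1

Sorted (ascending): 335, 335, 393, 400, 478, 507, 541, 602, 622, 626
The 2 values of 335 share dense rank 1.
Remaining distinct values take the next consecutive integers.
Cal has value 335 MPa → rank 1.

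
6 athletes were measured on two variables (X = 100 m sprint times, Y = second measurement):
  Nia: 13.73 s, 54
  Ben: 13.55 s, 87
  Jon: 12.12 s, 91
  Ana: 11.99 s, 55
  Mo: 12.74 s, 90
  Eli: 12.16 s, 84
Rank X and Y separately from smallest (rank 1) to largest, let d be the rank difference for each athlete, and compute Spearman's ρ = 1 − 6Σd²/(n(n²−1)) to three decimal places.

-0.257

Ranks of variable 1: 6, 5, 2, 1, 4, 3
Ranks of variable 2: 1, 4, 6, 2, 5, 3
d = r₁ − r₂: 5, 1, -4, -1, -1, 0
d²: 25, 1, 16, 1, 1, 0; Σd² = 44
ρ = 1 − 6·44/(6·35) = 1 − 264/210 = -0.257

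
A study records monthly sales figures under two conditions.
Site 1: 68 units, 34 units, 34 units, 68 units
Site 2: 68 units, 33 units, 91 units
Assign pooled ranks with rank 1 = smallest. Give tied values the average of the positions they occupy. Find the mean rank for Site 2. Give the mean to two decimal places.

4.33

Sorted (ascending): 33, 34, 34, 68, 68, 68, 91
The 2 values of 34 occupy positions 2–3 → average rank (2+3)/2 = 2.5.
The 3 values of 68 occupy positions 4–6 → average rank 5.
Site 2 values → pooled ranks: 68→5, 33→1, 91→7
Mean rank = (5 + 1 + 7) / 3 = 4.33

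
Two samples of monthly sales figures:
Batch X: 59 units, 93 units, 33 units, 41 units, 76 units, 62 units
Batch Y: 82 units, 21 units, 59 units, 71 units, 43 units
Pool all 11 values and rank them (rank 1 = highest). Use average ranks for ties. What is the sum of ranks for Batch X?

34.5

Sorted (descending): 93, 82, 76, 71, 62, 59, 59, 43, 41, 33, 21
The 2 values of 59 occupy positions 6–7 → average rank (6+7)/2 = 6.5.
Batch X values → pooled ranks: 59→6.5, 93→1, 33→10, 41→9, 76→3, 62→5
Rank sum = 6.5 + 1 + 10 + 9 + 3 + 5 = 34.5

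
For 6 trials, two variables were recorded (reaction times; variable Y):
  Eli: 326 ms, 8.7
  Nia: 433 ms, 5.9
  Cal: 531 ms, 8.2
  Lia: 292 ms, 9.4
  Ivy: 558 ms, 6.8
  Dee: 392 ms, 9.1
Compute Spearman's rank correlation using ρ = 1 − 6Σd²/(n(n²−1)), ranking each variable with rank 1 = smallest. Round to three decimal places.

-0.771

Ranks of variable 1: 2, 4, 5, 1, 6, 3
Ranks of variable 2: 4, 1, 3, 6, 2, 5
d = r₁ − r₂: -2, 3, 2, -5, 4, -2
d²: 4, 9, 4, 25, 16, 4; Σd² = 62
ρ = 1 − 6·62/(6·35) = 1 − 372/210 = -0.771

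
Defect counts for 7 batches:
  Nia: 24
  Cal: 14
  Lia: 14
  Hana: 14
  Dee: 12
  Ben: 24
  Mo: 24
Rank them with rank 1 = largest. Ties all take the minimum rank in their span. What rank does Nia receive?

Sorted (descending): 24, 24, 24, 14, 14, 14, 12
The 3 values of 24 occupy positions 1–3 → each gets rank 1.
The 3 values of 14 occupy positions 4–6 → each gets rank 4.
Nia has value 24 → rank 1.

1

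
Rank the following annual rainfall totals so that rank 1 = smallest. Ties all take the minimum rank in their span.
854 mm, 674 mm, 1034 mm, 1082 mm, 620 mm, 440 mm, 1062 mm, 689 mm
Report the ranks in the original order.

5, 3, 6, 8, 2, 1, 7, 4

Sorted (ascending): 440, 620, 674, 689, 854, 1034, 1062, 1082
No ties — each value takes its position as its rank.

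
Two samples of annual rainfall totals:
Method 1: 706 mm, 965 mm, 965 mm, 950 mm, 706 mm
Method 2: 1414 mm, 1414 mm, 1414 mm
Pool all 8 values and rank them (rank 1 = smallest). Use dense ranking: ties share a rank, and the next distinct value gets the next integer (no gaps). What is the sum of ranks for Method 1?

Sorted (ascending): 706, 706, 950, 965, 965, 1414, 1414, 1414
The 2 values of 706 share dense rank 1.
The 2 values of 965 share dense rank 3.
The 3 values of 1414 share dense rank 4.
Remaining distinct values take the next consecutive integers.
Method 1 values → pooled ranks: 706→1, 965→3, 965→3, 950→2, 706→1
Rank sum = 1 + 3 + 3 + 2 + 1 = 10

10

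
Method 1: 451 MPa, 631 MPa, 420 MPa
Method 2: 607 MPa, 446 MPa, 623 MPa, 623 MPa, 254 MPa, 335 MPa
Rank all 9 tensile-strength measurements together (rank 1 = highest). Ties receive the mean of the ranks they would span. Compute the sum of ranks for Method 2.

32

Sorted (descending): 631, 623, 623, 607, 451, 446, 420, 335, 254
The 2 values of 623 occupy positions 2–3 → average rank (2+3)/2 = 2.5.
Method 2 values → pooled ranks: 607→4, 446→6, 623→2.5, 623→2.5, 254→9, 335→8
Rank sum = 4 + 6 + 2.5 + 2.5 + 9 + 8 = 32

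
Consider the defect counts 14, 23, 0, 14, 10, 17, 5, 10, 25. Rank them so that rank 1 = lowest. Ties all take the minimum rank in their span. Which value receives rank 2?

Sorted (ascending): 0, 5, 10, 10, 14, 14, 17, 23, 25
The 2 values of 10 occupy positions 3–4 → each gets rank 3.
The 2 values of 14 occupy positions 5–6 → each gets rank 5.
Rank 2 → value 5.

5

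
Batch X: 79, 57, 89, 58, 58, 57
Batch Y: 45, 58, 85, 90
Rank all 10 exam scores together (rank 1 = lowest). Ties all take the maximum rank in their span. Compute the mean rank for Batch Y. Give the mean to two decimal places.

6.25

Sorted (ascending): 45, 57, 57, 58, 58, 58, 79, 85, 89, 90
The 2 values of 57 occupy positions 2–3 → each gets rank 3.
The 3 values of 58 occupy positions 4–6 → each gets rank 6.
Batch Y values → pooled ranks: 45→1, 58→6, 85→8, 90→10
Mean rank = (1 + 6 + 8 + 10) / 4 = 6.25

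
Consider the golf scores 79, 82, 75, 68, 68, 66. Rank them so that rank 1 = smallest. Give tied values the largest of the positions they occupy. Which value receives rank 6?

82

Sorted (ascending): 66, 68, 68, 75, 79, 82
The 2 values of 68 occupy positions 2–3 → each gets rank 3.
Rank 6 → value 82.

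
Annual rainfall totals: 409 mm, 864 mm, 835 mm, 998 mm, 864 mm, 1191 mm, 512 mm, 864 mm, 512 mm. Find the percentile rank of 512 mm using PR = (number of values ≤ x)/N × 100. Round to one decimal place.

33.3

N = 9.
Strictly below 512: 1. Equal to 512: 2.
PR = 3/9 × 100 = 33.3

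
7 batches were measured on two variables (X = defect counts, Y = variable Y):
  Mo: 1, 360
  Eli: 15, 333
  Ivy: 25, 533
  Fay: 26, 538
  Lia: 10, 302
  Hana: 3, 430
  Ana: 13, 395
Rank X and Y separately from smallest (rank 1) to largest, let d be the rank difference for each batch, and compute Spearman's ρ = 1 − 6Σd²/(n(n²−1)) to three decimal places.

Ranks of variable 1: 1, 5, 6, 7, 3, 2, 4
Ranks of variable 2: 3, 2, 6, 7, 1, 5, 4
d = r₁ − r₂: -2, 3, 0, 0, 2, -3, 0
d²: 4, 9, 0, 0, 4, 9, 0; Σd² = 26
ρ = 1 − 6·26/(7·48) = 1 − 156/336 = 0.536

0.536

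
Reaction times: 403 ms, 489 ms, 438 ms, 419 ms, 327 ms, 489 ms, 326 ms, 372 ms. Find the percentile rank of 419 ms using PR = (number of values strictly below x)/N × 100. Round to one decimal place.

N = 8.
Strictly below 419: 4. Equal to 419: 1.
PR = 4/8 × 100 = 50.0

50.0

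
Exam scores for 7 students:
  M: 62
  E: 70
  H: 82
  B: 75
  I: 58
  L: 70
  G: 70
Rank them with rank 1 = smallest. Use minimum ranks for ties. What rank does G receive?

Sorted (ascending): 58, 62, 70, 70, 70, 75, 82
The 3 values of 70 occupy positions 3–5 → each gets rank 3.
G has value 70 → rank 3.

3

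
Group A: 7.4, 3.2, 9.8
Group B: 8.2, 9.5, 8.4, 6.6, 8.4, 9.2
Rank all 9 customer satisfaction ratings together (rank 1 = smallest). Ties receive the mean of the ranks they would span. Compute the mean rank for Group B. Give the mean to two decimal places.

Sorted (ascending): 3.2, 6.6, 7.4, 8.2, 8.4, 8.4, 9.2, 9.5, 9.8
The 2 values of 8.4 occupy positions 5–6 → average rank (5+6)/2 = 5.5.
Group B values → pooled ranks: 8.2→4, 9.5→8, 8.4→5.5, 6.6→2, 8.4→5.5, 9.2→7
Mean rank = (4 + 8 + 5.5 + 2 + 5.5 + 7) / 6 = 5.33

5.33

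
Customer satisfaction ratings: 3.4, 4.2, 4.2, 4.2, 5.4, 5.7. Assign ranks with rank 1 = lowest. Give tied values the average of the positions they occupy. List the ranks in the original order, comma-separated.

Sorted (ascending): 3.4, 4.2, 4.2, 4.2, 5.4, 5.7
The 3 values of 4.2 occupy positions 2–4 → average rank 3.

1, 3, 3, 3, 5, 6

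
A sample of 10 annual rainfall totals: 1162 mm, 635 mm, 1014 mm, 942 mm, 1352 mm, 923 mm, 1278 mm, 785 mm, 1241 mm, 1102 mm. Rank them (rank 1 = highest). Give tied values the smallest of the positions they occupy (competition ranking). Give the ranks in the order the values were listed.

4, 10, 6, 7, 1, 8, 2, 9, 3, 5

Sorted (descending): 1352, 1278, 1241, 1162, 1102, 1014, 942, 923, 785, 635
No ties — each value takes its position as its rank.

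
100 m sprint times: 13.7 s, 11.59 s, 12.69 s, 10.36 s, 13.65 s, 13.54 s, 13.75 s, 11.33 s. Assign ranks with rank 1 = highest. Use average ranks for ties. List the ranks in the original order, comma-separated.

Sorted (descending): 13.75, 13.7, 13.65, 13.54, 12.69, 11.59, 11.33, 10.36
No ties — each value takes its position as its rank.

2, 6, 5, 8, 3, 4, 1, 7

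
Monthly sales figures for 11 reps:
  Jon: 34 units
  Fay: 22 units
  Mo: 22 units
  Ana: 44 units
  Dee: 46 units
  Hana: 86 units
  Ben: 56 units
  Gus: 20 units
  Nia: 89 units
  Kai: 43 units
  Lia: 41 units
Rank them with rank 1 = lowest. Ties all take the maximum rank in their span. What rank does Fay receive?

3

Sorted (ascending): 20, 22, 22, 34, 41, 43, 44, 46, 56, 86, 89
The 2 values of 22 occupy positions 2–3 → each gets rank 3.
Fay has value 22 units → rank 3.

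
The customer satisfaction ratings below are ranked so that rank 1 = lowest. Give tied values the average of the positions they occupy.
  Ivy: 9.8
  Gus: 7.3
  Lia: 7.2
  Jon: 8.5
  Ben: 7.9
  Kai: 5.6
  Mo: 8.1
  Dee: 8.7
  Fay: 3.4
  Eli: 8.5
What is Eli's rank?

Sorted (ascending): 3.4, 5.6, 7.2, 7.3, 7.9, 8.1, 8.5, 8.5, 8.7, 9.8
The 2 values of 8.5 occupy positions 7–8 → average rank (7+8)/2 = 7.5.
Eli has value 8.5 → rank 7.5.

7.5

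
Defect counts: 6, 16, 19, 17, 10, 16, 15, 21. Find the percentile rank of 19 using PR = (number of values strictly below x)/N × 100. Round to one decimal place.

75.0

N = 8.
Strictly below 19: 6. Equal to 19: 1.
PR = 6/8 × 100 = 75.0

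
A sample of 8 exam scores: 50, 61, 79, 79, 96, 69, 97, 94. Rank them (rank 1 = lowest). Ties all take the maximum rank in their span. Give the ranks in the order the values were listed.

Sorted (ascending): 50, 61, 69, 79, 79, 94, 96, 97
The 2 values of 79 occupy positions 4–5 → each gets rank 5.

1, 2, 5, 5, 7, 3, 8, 6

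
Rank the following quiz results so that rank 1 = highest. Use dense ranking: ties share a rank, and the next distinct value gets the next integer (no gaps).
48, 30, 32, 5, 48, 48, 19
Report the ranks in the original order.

1, 3, 2, 5, 1, 1, 4

Sorted (descending): 48, 48, 48, 32, 30, 19, 5
The 3 values of 48 share dense rank 1.
Remaining distinct values take the next consecutive integers.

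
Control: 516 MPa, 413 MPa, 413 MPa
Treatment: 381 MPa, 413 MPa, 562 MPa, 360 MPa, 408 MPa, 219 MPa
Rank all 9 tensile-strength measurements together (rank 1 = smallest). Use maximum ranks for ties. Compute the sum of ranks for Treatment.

Sorted (ascending): 219, 360, 381, 408, 413, 413, 413, 516, 562
The 3 values of 413 occupy positions 5–7 → each gets rank 7.
Treatment values → pooled ranks: 381→3, 413→7, 562→9, 360→2, 408→4, 219→1
Rank sum = 3 + 7 + 9 + 2 + 4 + 1 = 26

26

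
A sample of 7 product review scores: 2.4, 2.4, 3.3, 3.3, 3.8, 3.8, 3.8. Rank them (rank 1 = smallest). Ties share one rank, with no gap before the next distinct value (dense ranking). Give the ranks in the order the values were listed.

Sorted (ascending): 2.4, 2.4, 3.3, 3.3, 3.8, 3.8, 3.8
The 2 values of 2.4 share dense rank 1.
The 2 values of 3.3 share dense rank 2.
The 3 values of 3.8 share dense rank 3.

1, 1, 2, 2, 3, 3, 3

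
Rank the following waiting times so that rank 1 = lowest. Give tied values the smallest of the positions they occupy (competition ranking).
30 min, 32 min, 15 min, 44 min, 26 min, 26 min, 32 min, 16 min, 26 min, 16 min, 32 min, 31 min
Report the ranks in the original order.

Sorted (ascending): 15, 16, 16, 26, 26, 26, 30, 31, 32, 32, 32, 44
The 2 values of 16 occupy positions 2–3 → each gets rank 2.
The 3 values of 26 occupy positions 4–6 → each gets rank 4.
The 3 values of 32 occupy positions 9–11 → each gets rank 9.

7, 9, 1, 12, 4, 4, 9, 2, 4, 2, 9, 8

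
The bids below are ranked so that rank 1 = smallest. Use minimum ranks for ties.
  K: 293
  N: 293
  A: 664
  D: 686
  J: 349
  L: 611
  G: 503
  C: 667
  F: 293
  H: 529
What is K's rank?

1

Sorted (ascending): 293, 293, 293, 349, 503, 529, 611, 664, 667, 686
The 3 values of 293 occupy positions 1–3 → each gets rank 1.
K has value 293 → rank 1.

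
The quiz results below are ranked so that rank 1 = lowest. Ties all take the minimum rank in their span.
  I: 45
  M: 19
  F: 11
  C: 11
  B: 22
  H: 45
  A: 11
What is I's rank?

Sorted (ascending): 11, 11, 11, 19, 22, 45, 45
The 3 values of 11 occupy positions 1–3 → each gets rank 1.
The 2 values of 45 occupy positions 6–7 → each gets rank 6.
I has value 45 → rank 6.

6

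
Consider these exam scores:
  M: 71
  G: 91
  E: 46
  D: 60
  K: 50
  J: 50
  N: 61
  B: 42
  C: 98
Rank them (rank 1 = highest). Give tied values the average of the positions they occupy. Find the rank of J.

Sorted (descending): 98, 91, 71, 61, 60, 50, 50, 46, 42
The 2 values of 50 occupy positions 6–7 → average rank (6+7)/2 = 6.5.
J has value 50 → rank 6.5.

6.5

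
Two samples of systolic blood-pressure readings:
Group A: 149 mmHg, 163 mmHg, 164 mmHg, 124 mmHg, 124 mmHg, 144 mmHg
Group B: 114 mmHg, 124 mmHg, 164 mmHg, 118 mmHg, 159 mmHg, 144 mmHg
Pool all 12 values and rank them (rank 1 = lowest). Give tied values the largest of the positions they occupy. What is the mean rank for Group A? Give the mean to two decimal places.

Sorted (ascending): 114, 118, 124, 124, 124, 144, 144, 149, 159, 163, 164, 164
The 3 values of 124 occupy positions 3–5 → each gets rank 5.
The 2 values of 144 occupy positions 6–7 → each gets rank 7.
The 2 values of 164 occupy positions 11–12 → each gets rank 12.
Group A values → pooled ranks: 149→8, 163→10, 164→12, 124→5, 124→5, 144→7
Mean rank = (8 + 10 + 12 + 5 + 5 + 7) / 6 = 7.83

7.83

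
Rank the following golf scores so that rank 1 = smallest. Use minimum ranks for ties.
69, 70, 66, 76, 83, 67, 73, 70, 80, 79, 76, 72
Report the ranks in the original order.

3, 4, 1, 8, 12, 2, 7, 4, 11, 10, 8, 6

Sorted (ascending): 66, 67, 69, 70, 70, 72, 73, 76, 76, 79, 80, 83
The 2 values of 70 occupy positions 4–5 → each gets rank 4.
The 2 values of 76 occupy positions 8–9 → each gets rank 8.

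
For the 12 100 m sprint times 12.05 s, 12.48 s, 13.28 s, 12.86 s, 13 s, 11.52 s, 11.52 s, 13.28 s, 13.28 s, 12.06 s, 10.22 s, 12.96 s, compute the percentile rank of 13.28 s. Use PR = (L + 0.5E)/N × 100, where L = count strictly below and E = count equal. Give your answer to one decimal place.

87.5

N = 12.
Strictly below 13.28: 9. Equal to 13.28: 3.
PR = (9 + 0.5·3)/12 × 100 = 87.5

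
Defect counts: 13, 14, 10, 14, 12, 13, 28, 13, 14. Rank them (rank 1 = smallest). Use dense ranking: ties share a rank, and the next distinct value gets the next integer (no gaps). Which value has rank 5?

28

Sorted (ascending): 10, 12, 13, 13, 13, 14, 14, 14, 28
The 3 values of 13 share dense rank 3.
The 3 values of 14 share dense rank 4.
Remaining distinct values take the next consecutive integers.
Rank 5 → value 28.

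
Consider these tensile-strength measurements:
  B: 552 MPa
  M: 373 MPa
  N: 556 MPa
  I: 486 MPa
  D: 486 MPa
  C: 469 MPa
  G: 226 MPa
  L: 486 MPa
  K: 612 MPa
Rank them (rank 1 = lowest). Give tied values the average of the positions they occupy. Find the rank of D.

Sorted (ascending): 226, 373, 469, 486, 486, 486, 552, 556, 612
The 3 values of 486 occupy positions 4–6 → average rank 5.
D has value 486 MPa → rank 5.

5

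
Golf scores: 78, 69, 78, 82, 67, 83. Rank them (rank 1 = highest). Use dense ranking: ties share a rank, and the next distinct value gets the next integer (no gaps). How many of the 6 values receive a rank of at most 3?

4

Sorted (descending): 83, 82, 78, 78, 69, 67
The 2 values of 78 share dense rank 3.
Remaining distinct values take the next consecutive integers.
Ranks ≤ 3: {1, 2, 3, 3} → 4 values.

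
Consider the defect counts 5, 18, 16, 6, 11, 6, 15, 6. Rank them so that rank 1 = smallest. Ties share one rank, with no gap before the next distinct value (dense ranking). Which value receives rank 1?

Sorted (ascending): 5, 6, 6, 6, 11, 15, 16, 18
The 3 values of 6 share dense rank 2.
Remaining distinct values take the next consecutive integers.
Rank 1 → value 5.

5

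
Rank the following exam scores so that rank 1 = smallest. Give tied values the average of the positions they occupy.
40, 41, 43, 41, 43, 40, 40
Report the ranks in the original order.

Sorted (ascending): 40, 40, 40, 41, 41, 43, 43
The 3 values of 40 occupy positions 1–3 → average rank 2.
The 2 values of 41 occupy positions 4–5 → average rank (4+5)/2 = 4.5.
The 2 values of 43 occupy positions 6–7 → average rank (6+7)/2 = 6.5.

2, 4.5, 6.5, 4.5, 6.5, 2, 2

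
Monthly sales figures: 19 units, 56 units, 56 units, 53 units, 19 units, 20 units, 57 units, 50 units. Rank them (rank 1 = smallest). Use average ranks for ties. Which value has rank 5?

53

Sorted (ascending): 19, 19, 20, 50, 53, 56, 56, 57
The 2 values of 19 occupy positions 1–2 → average rank (1+2)/2 = 1.5.
The 2 values of 56 occupy positions 6–7 → average rank (6+7)/2 = 6.5.
Rank 5 → value 53.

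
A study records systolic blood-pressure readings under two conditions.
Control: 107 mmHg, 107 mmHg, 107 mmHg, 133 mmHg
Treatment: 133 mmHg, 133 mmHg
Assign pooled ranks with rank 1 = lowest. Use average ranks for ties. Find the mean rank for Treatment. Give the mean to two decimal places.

5.00

Sorted (ascending): 107, 107, 107, 133, 133, 133
The 3 values of 107 occupy positions 1–3 → average rank 2.
The 3 values of 133 occupy positions 4–6 → average rank 5.
Treatment values → pooled ranks: 133→5, 133→5
Mean rank = (5 + 5) / 2 = 5.00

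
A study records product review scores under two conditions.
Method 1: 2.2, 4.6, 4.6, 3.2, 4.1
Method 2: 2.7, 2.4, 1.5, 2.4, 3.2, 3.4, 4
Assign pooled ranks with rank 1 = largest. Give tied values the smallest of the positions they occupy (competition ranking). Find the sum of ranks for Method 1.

Sorted (descending): 4.6, 4.6, 4.1, 4, 3.4, 3.2, 3.2, 2.7, 2.4, 2.4, 2.2, 1.5
The 2 values of 4.6 occupy positions 1–2 → each gets rank 1.
The 2 values of 3.2 occupy positions 6–7 → each gets rank 6.
The 2 values of 2.4 occupy positions 9–10 → each gets rank 9.
Method 1 values → pooled ranks: 2.2→11, 4.6→1, 4.6→1, 3.2→6, 4.1→3
Rank sum = 11 + 1 + 1 + 6 + 3 = 22

22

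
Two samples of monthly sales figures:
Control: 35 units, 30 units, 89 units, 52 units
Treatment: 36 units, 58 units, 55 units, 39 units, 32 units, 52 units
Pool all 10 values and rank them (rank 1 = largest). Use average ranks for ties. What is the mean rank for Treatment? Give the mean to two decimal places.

Sorted (descending): 89, 58, 55, 52, 52, 39, 36, 35, 32, 30
The 2 values of 52 occupy positions 4–5 → average rank (4+5)/2 = 4.5.
Treatment values → pooled ranks: 36→7, 58→2, 55→3, 39→6, 32→9, 52→4.5
Mean rank = (7 + 2 + 3 + 6 + 9 + 4.5) / 6 = 5.25

5.25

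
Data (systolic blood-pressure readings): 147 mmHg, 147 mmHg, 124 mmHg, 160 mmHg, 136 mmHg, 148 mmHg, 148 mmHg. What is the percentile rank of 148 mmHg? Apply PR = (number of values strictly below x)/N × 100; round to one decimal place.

N = 7.
Strictly below 148: 4. Equal to 148: 2.
PR = 4/7 × 100 = 57.1

57.1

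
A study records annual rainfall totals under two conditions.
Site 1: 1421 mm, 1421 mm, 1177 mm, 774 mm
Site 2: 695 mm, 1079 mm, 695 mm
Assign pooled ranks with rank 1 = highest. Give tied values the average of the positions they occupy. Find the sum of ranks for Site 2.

17

Sorted (descending): 1421, 1421, 1177, 1079, 774, 695, 695
The 2 values of 1421 occupy positions 1–2 → average rank (1+2)/2 = 1.5.
The 2 values of 695 occupy positions 6–7 → average rank (6+7)/2 = 6.5.
Site 2 values → pooled ranks: 695→6.5, 1079→4, 695→6.5
Rank sum = 6.5 + 4 + 6.5 = 17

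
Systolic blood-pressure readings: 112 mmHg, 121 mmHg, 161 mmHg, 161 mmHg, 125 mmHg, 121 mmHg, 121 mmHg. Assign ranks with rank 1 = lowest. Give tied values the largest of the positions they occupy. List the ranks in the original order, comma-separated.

Sorted (ascending): 112, 121, 121, 121, 125, 161, 161
The 3 values of 121 occupy positions 2–4 → each gets rank 4.
The 2 values of 161 occupy positions 6–7 → each gets rank 7.

1, 4, 7, 7, 5, 4, 4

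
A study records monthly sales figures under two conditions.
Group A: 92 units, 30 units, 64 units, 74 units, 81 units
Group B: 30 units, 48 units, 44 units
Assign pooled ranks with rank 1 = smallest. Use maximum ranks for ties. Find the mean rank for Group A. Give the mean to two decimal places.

Sorted (ascending): 30, 30, 44, 48, 64, 74, 81, 92
The 2 values of 30 occupy positions 1–2 → each gets rank 2.
Group A values → pooled ranks: 92→8, 30→2, 64→5, 74→6, 81→7
Mean rank = (8 + 2 + 5 + 6 + 7) / 5 = 5.60

5.60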